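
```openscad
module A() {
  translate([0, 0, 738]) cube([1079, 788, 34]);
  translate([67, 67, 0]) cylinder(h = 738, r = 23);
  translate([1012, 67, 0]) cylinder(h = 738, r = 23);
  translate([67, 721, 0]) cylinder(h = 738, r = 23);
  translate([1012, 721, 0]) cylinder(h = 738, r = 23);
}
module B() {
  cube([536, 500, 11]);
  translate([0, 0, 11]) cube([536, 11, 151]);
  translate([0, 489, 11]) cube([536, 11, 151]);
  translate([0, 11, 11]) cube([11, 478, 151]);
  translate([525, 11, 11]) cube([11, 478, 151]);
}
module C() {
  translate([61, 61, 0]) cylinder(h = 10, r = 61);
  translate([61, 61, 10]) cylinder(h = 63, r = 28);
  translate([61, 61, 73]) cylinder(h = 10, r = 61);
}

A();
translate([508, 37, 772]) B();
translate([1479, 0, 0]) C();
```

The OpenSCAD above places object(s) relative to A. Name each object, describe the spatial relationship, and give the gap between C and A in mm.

A is a table. B is an open box. C is a spool. The open box is on top of the table. The spool is on the floor beside the table on its +x side. The gap between the spool and the table is 400 mm.

The spool's nearest face is 400 mm from the table's +x face.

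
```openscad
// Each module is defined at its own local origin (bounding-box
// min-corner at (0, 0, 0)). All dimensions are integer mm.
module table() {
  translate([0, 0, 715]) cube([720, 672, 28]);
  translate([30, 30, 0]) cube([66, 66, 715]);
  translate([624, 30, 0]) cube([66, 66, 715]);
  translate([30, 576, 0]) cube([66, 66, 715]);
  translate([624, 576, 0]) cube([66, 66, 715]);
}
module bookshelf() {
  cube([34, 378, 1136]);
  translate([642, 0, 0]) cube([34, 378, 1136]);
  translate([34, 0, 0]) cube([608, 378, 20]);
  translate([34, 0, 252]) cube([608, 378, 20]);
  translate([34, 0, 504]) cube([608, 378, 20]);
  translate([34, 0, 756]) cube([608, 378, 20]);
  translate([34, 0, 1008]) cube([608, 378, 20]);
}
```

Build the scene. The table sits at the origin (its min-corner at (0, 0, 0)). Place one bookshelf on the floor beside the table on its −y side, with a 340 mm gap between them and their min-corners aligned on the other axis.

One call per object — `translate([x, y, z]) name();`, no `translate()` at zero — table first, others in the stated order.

table();
translate([0, -718, 0]) bookshelf();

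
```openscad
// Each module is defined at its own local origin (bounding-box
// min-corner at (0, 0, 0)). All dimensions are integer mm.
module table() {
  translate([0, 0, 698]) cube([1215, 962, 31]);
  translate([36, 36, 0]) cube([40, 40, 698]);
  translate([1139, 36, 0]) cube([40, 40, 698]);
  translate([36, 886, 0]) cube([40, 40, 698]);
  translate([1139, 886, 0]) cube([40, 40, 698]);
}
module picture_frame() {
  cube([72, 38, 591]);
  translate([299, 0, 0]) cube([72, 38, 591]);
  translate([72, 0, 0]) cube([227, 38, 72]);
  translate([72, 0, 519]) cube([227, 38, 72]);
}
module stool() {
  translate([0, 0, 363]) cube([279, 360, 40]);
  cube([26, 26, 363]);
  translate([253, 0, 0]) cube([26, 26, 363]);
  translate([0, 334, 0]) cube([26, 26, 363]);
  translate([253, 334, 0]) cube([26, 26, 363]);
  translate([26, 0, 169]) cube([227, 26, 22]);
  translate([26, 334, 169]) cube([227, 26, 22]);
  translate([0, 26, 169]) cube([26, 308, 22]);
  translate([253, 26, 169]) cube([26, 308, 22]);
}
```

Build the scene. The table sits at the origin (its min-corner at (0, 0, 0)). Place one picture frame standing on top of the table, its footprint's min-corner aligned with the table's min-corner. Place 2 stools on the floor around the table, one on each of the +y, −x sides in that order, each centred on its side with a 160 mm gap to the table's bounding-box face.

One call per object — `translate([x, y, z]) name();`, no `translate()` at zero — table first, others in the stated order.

table();
translate([0, 0, 729]) picture_frame();
translate([468, 1122, 0]) stool();
translate([-439, 301, 0]) stool();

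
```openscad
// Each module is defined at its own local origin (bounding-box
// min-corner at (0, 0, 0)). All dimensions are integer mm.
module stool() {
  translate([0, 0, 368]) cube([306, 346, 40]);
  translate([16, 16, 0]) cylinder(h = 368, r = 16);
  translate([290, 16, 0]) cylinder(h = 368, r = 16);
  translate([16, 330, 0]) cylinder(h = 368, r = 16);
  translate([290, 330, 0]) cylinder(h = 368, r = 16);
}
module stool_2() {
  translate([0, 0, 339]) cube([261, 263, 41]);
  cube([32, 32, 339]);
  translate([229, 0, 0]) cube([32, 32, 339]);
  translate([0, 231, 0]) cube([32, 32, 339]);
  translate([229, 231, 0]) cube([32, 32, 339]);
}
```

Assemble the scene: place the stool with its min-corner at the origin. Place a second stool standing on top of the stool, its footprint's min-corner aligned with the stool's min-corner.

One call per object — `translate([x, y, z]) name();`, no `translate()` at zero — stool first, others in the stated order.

stool();
translate([0, 0, 408]) stool_2();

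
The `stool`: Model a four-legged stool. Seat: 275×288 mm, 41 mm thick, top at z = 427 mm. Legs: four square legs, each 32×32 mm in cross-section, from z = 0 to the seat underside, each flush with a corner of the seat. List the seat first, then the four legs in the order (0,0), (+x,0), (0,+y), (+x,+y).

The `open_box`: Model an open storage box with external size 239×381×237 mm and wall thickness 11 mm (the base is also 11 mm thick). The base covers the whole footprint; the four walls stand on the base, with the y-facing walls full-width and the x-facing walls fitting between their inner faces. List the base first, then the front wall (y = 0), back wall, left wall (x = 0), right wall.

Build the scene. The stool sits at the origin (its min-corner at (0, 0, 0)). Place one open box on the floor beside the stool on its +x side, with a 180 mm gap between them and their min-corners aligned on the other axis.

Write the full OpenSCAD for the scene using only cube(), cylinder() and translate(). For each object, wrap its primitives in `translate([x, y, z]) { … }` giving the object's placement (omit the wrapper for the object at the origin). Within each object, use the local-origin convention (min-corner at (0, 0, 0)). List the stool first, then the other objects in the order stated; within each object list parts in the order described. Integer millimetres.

translate([0, 0, 386]) cube([275, 288, 41]);
cube([32, 32, 386]);
translate([243, 0, 0]) cube([32, 32, 386]);
translate([0, 256, 0]) cube([32, 32, 386]);
translate([243, 256, 0]) cube([32, 32, 386]);
translate([455, 0, 0]) {
  cube([239, 381, 11]);
  translate([0, 0, 11]) cube([239, 11, 226]);
  translate([0, 370, 11]) cube([239, 11, 226]);
  translate([0, 11, 11]) cube([11, 359, 226]);
  translate([228, 11, 11]) cube([11, 359, 226]);
}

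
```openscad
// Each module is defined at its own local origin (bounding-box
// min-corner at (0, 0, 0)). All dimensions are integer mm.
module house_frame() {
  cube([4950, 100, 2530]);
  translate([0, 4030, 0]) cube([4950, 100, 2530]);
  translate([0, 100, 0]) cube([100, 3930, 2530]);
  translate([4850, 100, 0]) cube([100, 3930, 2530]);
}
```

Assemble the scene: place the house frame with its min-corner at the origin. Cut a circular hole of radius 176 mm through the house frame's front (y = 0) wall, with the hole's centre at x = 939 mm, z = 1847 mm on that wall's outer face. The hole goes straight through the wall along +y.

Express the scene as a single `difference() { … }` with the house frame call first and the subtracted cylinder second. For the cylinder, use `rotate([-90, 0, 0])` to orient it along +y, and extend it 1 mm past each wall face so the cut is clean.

difference() {
  house_frame();
  translate([939, -1, 1847]) rotate([-90, 0, 0]) cylinder(h = 102, r = 176);
}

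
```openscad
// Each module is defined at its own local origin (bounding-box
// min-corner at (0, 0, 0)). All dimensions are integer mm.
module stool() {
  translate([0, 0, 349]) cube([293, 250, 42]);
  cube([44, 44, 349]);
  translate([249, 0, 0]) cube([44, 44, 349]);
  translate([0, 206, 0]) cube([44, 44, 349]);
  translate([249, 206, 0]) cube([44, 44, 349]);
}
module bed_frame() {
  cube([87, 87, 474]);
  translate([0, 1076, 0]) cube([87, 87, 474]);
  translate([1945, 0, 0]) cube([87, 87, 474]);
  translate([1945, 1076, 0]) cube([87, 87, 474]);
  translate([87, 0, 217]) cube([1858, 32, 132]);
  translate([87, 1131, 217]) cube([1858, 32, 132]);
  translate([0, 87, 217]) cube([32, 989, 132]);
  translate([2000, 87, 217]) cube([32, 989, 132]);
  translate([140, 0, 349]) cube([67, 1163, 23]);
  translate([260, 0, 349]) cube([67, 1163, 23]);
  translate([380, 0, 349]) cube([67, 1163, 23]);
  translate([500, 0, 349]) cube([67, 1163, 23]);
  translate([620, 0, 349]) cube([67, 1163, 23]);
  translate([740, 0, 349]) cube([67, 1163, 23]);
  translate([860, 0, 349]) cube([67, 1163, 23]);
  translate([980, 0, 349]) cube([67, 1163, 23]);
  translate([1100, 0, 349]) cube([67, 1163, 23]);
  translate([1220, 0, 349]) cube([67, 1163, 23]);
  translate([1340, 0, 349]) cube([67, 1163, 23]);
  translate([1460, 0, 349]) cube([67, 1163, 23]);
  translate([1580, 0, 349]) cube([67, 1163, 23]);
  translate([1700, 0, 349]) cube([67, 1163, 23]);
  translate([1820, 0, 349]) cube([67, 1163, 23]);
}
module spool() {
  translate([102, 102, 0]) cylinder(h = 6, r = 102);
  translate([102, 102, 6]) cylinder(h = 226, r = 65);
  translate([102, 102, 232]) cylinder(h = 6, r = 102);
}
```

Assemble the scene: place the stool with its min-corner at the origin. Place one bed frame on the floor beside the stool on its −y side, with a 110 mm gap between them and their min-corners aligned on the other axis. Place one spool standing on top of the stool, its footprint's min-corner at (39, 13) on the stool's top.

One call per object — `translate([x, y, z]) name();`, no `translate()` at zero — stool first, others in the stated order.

stool();
translate([0, -1273, 0]) bed_frame();
translate([39, 13, 391]) spool();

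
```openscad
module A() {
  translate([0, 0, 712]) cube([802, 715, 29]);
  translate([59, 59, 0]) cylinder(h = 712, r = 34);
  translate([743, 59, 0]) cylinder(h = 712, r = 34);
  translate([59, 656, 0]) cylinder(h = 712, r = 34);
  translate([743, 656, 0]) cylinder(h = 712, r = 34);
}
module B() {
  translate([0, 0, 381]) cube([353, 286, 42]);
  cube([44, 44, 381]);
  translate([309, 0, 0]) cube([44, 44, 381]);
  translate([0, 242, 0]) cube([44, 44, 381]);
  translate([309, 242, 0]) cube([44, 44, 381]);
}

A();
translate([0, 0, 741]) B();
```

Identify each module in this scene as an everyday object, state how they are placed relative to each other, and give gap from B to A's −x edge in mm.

The stool's min-x is at 0; the table's min-x is 0; gap = 0 mm.

A is a table. B is a stool. The stool is on top of the table. The gap from the stool to the table's −x edge is 0 mm.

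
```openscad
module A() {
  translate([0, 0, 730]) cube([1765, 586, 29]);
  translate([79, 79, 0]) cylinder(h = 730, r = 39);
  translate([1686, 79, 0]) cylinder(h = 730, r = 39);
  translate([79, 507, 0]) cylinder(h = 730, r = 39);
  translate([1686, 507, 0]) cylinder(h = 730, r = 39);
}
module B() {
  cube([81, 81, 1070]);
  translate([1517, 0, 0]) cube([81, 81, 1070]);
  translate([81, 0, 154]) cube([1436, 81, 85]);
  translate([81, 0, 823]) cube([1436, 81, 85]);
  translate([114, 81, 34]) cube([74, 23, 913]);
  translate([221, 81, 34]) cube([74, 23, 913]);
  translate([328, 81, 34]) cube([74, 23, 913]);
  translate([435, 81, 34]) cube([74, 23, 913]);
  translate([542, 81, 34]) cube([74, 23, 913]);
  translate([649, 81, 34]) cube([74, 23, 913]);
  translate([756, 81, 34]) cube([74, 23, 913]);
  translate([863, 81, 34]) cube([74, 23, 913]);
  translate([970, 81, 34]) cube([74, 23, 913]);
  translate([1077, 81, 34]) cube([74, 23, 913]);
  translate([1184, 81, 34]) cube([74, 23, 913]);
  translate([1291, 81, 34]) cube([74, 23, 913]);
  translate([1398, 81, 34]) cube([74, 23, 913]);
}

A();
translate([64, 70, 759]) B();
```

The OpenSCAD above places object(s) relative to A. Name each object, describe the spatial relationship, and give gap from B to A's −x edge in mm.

The fence section's min-x is at 64; the table's min-x is 0; gap = 64 mm.

A is a table. B is a fence section. The fence section is on top of the table. The gap from the fence section to the table's −x edge is 64 mm.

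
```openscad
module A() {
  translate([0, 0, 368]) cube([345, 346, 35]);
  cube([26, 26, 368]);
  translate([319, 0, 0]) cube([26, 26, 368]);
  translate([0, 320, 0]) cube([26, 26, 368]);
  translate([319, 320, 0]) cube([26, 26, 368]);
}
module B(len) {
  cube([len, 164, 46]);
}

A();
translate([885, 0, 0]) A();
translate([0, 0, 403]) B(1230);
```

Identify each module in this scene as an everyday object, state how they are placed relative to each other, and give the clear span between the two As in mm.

Second stool starts at x = 885; first ends at x = 345; clear span = 885 − 345 = 540 mm.

A is a stool. B is a beam. A beam spans the tops of two stools. The clear span between the two stools is 540 mm.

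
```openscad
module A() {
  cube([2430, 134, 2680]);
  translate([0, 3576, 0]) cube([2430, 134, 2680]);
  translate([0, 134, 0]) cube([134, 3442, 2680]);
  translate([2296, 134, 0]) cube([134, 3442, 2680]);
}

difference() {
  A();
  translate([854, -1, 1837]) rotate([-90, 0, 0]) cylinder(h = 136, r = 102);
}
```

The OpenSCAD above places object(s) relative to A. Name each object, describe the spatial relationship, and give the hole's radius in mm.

The subtracted cylinder has r = 102 mm.

A is a house frame. The house frame has a circular hole through its front wall. The hole's radius is 102 mm.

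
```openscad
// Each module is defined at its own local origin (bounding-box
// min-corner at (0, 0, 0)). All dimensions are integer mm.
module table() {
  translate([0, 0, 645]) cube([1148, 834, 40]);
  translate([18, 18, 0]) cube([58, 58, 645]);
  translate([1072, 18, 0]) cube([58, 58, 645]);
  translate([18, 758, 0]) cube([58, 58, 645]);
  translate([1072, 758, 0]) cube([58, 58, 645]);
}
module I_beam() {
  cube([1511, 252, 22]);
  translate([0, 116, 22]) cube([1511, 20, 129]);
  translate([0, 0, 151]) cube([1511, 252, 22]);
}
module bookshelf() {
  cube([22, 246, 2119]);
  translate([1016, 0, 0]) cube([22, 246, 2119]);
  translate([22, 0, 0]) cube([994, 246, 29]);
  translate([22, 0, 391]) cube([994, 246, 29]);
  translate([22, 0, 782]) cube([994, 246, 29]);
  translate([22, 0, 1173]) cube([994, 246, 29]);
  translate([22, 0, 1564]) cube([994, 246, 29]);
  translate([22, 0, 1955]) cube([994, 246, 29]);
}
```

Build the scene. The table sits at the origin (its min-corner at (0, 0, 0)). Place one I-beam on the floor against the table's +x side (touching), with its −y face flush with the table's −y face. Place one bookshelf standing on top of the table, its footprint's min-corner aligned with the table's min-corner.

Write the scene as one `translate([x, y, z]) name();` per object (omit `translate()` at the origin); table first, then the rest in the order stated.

table();
translate([1148, 0, 0]) I_beam();
translate([0, 0, 685]) bookshelf();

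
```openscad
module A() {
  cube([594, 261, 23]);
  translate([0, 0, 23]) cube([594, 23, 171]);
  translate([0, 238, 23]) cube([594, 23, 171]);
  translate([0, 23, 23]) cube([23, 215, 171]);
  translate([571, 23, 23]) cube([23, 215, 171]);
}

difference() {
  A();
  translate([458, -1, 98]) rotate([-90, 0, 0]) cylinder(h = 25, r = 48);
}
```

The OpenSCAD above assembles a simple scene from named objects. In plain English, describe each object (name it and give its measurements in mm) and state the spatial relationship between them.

A is an open storage box with external size 594×261×194 mm and wall thickness 23 mm (the base is also 23 mm thick). The base covers the whole footprint; the four walls stand on the base, with the y-facing walls full-width and the x-facing walls fitting between their inner faces.

The open box has a circular hole of radius 48 mm through its front wall, centred at (x = 458, z = 98).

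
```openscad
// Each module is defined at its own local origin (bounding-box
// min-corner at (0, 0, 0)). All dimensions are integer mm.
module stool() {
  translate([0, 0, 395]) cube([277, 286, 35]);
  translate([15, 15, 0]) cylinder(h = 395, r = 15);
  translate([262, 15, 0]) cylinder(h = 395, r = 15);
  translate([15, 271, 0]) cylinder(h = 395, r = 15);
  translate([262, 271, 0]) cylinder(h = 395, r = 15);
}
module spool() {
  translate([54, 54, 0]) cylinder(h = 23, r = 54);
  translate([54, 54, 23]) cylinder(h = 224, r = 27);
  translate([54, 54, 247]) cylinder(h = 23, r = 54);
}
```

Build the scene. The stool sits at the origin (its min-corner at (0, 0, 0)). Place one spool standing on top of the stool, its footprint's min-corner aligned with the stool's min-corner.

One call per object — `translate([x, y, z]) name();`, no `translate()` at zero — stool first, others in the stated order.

stool();
translate([0, 0, 430]) spool();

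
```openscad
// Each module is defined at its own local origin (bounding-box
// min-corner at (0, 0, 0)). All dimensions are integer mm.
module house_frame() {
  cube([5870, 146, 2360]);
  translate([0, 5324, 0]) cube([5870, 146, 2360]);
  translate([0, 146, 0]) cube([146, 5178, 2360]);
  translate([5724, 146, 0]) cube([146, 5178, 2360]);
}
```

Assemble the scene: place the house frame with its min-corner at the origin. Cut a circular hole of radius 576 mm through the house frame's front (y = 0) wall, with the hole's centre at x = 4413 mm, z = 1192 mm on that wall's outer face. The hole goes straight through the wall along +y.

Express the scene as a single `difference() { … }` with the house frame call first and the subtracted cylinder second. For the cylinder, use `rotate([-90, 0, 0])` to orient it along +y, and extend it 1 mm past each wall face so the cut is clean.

difference() {
  house_frame();
  translate([4413, -1, 1192]) rotate([-90, 0, 0]) cylinder(h = 148, r = 576);
}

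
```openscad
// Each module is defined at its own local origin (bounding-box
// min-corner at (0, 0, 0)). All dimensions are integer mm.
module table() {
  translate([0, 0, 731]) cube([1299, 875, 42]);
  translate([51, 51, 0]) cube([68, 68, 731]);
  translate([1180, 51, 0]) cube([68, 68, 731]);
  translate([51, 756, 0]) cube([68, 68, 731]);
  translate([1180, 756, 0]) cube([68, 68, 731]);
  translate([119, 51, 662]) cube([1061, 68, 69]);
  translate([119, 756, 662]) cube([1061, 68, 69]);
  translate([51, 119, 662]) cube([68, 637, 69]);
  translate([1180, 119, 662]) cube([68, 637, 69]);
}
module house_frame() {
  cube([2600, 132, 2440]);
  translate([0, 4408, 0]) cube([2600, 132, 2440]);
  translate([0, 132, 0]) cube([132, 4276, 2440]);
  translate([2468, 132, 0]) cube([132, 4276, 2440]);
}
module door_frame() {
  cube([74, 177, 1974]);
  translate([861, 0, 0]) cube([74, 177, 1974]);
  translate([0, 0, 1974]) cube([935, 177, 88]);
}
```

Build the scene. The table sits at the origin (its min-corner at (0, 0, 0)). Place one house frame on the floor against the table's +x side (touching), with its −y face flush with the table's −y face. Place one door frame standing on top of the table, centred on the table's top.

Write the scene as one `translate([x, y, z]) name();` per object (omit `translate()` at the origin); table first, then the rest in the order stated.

table();
translate([1299, 0, 0]) house_frame();
translate([182, 349, 773]) door_frame();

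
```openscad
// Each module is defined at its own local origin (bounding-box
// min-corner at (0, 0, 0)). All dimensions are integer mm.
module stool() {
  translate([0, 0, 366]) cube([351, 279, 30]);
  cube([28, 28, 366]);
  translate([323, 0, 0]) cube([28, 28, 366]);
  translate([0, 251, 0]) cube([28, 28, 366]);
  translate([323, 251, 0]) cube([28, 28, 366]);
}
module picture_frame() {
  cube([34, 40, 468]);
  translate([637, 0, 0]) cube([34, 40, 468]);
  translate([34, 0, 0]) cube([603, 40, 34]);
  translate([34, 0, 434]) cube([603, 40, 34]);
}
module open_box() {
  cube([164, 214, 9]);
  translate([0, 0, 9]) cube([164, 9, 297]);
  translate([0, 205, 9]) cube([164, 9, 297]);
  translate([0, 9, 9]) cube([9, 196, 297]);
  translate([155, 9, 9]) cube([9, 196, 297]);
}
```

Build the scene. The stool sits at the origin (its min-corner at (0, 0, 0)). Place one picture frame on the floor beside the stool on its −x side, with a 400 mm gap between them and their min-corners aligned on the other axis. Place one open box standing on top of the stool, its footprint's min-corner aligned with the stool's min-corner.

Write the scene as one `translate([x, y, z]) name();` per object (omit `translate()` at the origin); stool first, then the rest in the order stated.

stool();
translate([-1071, 0, 0]) picture_frame();
translate([0, 0, 396]) open_box();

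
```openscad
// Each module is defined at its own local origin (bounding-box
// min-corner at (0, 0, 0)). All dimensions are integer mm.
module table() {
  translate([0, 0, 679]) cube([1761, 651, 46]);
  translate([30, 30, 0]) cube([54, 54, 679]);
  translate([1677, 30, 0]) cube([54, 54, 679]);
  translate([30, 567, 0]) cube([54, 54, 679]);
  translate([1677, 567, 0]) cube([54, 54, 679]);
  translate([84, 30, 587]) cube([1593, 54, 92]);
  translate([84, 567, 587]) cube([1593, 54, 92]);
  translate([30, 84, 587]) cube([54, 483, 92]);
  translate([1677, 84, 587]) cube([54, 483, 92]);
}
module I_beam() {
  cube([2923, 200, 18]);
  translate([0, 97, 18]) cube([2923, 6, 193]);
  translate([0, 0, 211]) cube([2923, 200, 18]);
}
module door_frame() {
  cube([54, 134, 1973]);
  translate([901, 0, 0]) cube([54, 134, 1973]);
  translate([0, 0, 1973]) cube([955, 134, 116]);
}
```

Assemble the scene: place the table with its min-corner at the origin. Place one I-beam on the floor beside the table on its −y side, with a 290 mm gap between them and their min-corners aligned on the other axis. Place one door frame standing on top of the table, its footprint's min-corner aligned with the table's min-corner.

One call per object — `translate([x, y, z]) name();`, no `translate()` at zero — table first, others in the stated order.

table();
translate([0, -490, 0]) I_beam();
translate([0, 0, 725]) door_frame();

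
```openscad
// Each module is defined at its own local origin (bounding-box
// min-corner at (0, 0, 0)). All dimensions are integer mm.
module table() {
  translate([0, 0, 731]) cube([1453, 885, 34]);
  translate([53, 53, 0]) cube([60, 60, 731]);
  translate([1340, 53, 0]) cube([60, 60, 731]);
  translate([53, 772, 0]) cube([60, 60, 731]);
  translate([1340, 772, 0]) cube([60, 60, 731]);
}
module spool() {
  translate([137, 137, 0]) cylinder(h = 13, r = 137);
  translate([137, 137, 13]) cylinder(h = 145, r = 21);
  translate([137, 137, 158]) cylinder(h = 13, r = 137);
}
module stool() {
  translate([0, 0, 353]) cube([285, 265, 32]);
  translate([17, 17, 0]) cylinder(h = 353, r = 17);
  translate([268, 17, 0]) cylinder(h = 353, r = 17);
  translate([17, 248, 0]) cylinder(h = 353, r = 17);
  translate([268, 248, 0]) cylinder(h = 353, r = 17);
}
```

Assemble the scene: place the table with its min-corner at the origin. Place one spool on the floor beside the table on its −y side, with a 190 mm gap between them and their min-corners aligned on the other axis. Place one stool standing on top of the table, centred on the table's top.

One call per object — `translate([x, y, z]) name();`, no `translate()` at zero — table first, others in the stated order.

table();
translate([0, -464, 0]) spool();
translate([584, 310, 765]) stool();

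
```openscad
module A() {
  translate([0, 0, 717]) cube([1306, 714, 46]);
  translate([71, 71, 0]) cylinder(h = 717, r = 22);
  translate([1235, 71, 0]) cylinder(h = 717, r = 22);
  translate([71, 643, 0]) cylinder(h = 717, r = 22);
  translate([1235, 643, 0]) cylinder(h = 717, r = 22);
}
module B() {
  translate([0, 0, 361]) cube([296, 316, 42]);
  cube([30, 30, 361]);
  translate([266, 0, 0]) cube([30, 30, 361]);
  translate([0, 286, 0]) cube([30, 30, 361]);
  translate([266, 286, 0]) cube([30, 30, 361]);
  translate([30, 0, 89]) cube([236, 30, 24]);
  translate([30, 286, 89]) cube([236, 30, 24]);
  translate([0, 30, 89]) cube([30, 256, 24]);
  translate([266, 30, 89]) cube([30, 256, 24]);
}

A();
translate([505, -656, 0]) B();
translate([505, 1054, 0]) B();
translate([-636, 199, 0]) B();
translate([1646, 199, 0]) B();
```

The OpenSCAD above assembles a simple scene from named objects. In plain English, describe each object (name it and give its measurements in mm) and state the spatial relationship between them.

A is a rectangular dining table. The top is 1306×714×46 mm with its upper surface at z = 763 mm. It stands on four round legs of 44 mm diameter, each leg's bounding box inset 49 mm from the nearest pair of top edges, running from the floor to the underside of the top.

B is a four-legged stool. The seat is 296×316 mm, 42 mm thick, top at z = 403 mm. It stands on four square legs, each 30×30 mm in cross-section, from z = 0 to the seat underside, each flush with a corner of the seat. Four stretchers, 30 mm wide and 24 mm tall, connect adjacent legs with their undersides at z = 89 mm, each running between the inner faces of the legs it joins and aligned with the legs' outer faces on the other axis.

Four stools sit around the table at the −y, +y, −x, +x sides.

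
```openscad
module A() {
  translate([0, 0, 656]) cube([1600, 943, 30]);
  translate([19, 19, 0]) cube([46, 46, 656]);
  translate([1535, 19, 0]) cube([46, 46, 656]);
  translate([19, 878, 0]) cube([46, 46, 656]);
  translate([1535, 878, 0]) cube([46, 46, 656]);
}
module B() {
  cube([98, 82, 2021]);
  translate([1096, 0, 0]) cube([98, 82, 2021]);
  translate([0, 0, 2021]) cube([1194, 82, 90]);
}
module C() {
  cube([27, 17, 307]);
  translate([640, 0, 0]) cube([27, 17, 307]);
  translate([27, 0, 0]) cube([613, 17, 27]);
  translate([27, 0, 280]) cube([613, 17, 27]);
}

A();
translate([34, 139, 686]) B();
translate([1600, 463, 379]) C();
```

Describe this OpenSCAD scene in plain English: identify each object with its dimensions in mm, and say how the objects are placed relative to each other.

A is a table with a 1600×943 mm rectangular top, 30 mm thick, top surface at z = 686 mm, supported by four 46×46 mm square legs, each inset 19 mm from the nearest pair of top edges, running from the floor.

B is a rectangular door frame: two vertical jambs of 98×82 mm section, 2021 mm tall, with a clear opening 998 mm wide between their inner faces. A header 90 mm tall and 82 mm deep lies on top of the jambs and spans the full outside width.

C is a picture frame with a 613×253 mm rectangular opening (x by z) and a uniform 27 mm border on every side. Frame depth is 17 mm along y. It is built from two vertical stiles running the full outside height and two horizontal rails spanning the gap between the stiles.

The door frame is on top of the table. The picture frame is beside the table with their tops flush at z = 686.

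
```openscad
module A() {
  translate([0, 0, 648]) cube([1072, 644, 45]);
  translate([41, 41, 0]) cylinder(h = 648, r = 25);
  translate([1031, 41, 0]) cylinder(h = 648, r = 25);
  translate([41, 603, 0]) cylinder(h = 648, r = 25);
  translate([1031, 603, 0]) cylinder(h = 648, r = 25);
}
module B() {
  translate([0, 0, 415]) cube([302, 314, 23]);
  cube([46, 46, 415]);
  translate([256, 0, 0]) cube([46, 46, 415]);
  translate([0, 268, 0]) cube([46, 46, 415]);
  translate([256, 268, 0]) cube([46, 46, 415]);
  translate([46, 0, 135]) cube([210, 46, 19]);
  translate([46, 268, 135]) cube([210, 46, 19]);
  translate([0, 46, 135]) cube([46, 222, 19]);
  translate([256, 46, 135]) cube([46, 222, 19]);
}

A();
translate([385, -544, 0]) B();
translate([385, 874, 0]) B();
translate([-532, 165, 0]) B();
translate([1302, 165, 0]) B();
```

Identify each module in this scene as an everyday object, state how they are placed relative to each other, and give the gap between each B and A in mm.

Each stool's nearest face is 230 mm from the table's bounding box.

A is a table. B is a stool. Four stools sit around the table at the −y, +y, −x, +x sides. The gap between each stool and the table is 230 mm.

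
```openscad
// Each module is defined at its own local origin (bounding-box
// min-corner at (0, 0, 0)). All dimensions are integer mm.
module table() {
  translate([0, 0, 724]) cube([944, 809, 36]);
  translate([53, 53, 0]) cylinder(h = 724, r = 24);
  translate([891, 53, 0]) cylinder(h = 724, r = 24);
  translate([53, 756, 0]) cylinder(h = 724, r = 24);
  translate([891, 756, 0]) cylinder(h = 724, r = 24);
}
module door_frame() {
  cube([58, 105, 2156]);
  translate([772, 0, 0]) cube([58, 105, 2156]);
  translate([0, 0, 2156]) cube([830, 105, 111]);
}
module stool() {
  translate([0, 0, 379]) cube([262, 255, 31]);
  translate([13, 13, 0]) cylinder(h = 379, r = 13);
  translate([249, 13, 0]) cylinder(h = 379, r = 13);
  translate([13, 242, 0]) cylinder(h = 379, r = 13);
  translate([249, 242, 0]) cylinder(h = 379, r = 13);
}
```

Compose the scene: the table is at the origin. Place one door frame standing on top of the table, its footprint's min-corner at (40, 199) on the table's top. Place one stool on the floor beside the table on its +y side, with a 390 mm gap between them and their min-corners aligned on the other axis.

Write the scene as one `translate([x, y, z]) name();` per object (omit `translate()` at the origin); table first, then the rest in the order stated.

table();
translate([40, 199, 760]) door_frame();
translate([0, 1199, 0]) stool();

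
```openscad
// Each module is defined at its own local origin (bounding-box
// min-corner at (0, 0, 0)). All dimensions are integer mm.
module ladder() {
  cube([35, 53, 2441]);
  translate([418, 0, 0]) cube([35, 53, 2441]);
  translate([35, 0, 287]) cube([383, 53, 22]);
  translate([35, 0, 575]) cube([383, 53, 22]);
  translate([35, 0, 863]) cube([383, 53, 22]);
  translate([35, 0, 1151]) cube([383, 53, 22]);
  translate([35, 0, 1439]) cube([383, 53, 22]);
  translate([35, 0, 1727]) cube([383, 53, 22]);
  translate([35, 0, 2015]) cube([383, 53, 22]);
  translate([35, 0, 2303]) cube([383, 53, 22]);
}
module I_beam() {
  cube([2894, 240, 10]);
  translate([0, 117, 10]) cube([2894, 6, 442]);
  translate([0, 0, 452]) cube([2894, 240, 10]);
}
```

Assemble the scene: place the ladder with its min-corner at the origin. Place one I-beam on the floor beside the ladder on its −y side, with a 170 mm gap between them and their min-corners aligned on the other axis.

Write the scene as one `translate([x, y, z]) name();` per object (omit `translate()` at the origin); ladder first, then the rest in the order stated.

ladder();
translate([0, -410, 0]) I_beam();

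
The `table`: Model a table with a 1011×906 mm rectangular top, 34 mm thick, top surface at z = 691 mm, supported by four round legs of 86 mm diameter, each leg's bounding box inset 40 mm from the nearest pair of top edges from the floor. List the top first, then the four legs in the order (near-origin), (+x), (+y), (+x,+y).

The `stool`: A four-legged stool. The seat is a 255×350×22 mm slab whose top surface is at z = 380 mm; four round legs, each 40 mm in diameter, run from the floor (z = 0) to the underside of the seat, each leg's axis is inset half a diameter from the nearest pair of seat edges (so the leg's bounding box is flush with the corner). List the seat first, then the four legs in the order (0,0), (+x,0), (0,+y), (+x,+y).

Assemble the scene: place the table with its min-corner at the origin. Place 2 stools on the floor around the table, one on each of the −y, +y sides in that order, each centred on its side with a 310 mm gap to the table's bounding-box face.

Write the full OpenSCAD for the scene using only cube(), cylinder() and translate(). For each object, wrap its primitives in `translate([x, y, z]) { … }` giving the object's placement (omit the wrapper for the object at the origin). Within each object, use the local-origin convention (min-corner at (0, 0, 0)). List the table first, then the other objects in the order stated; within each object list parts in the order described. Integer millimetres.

translate([0, 0, 657]) cube([1011, 906, 34]);
translate([83, 83, 0]) cylinder(h = 657, r = 43);
translate([928, 83, 0]) cylinder(h = 657, r = 43);
translate([83, 823, 0]) cylinder(h = 657, r = 43);
translate([928, 823, 0]) cylinder(h = 657, r = 43);
translate([378, -660, 0]) {
  translate([0, 0, 358]) cube([255, 350, 22]);
  translate([20, 20, 0]) cylinder(h = 358, r = 20);
  translate([235, 20, 0]) cylinder(h = 358, r = 20);
  translate([20, 330, 0]) cylinder(h = 358, r = 20);
  translate([235, 330, 0]) cylinder(h = 358, r = 20);
}
translate([378, 1216, 0]) {
  translate([0, 0, 358]) cube([255, 350, 22]);
  translate([20, 20, 0]) cylinder(h = 358, r = 20);
  translate([235, 20, 0]) cylinder(h = 358, r = 20);
  translate([20, 330, 0]) cylinder(h = 358, r = 20);
  translate([235, 330, 0]) cylinder(h = 358, r = 20);
}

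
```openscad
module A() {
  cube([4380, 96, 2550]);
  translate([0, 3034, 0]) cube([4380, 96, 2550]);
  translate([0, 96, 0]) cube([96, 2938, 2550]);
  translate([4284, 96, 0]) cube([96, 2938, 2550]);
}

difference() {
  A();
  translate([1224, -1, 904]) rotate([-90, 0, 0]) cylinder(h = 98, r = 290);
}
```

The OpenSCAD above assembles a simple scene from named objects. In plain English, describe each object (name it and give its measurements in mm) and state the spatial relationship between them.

A is the wall frame of a small rectangular building: four walls, each 2550 mm tall and 96 mm thick, enclosing a footprint 4380 mm (x) by 3130 mm (y) outside-to-outside, with no floor or roof. The front and back walls (the −y and +y sides) span the full width; the two side walls fit between them.

The house frame has a circular hole of radius 290 mm through its front wall, centred at (x = 1224, z = 904).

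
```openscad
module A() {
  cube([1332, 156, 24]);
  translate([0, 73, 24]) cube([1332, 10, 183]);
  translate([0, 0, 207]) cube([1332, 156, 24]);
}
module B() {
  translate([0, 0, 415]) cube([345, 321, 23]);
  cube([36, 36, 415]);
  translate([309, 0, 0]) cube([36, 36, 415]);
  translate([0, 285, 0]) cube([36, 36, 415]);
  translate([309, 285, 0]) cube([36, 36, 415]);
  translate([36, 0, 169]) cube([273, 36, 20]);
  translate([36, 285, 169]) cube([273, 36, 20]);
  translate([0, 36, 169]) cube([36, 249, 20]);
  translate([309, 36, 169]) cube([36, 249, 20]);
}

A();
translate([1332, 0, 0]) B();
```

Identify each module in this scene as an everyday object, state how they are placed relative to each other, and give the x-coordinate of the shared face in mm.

A is an I-beam. B is a stool. The stool is against the I-beam's +x side, with their −y faces flush. The x-coordinate of the shared face is 1332 mm.

The I-beam's +x face and the stool's −x face are both at x = 1332 mm.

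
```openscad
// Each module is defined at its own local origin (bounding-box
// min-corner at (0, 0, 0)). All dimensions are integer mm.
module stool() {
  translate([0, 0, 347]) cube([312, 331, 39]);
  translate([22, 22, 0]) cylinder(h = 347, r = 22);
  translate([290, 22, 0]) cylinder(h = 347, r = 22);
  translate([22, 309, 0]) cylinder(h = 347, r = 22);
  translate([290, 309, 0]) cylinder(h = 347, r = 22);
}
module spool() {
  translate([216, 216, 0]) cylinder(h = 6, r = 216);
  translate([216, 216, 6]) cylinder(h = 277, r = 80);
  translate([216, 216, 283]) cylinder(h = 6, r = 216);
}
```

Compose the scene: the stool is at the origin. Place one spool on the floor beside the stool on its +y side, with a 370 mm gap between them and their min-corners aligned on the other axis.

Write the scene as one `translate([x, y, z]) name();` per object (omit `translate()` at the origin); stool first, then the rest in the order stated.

stool();
translate([0, 701, 0]) spool();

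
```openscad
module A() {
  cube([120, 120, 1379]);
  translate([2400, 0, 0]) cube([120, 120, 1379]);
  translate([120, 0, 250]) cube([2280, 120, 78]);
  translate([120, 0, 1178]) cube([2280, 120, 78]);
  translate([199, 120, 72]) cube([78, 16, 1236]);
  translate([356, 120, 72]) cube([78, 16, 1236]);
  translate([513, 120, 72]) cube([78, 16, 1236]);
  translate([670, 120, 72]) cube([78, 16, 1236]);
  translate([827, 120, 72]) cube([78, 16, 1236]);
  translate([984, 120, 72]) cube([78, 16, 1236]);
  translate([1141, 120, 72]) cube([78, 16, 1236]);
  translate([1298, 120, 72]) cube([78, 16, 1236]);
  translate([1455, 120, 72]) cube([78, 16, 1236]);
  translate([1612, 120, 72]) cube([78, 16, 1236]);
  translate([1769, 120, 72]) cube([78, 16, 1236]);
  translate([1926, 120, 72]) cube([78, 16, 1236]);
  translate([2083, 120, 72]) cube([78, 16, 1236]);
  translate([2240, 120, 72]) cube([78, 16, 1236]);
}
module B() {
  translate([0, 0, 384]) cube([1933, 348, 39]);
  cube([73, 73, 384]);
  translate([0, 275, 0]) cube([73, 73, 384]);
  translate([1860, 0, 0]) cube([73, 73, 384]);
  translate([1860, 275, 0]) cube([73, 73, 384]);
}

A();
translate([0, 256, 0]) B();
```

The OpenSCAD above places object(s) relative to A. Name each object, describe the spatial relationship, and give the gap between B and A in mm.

The bench's nearest face is 120 mm from the fence section's +y face.

A is a fence section. B is a bench. The bench is on the floor beside the fence section on its +y side. The gap between the bench and the fence section is 120 mm.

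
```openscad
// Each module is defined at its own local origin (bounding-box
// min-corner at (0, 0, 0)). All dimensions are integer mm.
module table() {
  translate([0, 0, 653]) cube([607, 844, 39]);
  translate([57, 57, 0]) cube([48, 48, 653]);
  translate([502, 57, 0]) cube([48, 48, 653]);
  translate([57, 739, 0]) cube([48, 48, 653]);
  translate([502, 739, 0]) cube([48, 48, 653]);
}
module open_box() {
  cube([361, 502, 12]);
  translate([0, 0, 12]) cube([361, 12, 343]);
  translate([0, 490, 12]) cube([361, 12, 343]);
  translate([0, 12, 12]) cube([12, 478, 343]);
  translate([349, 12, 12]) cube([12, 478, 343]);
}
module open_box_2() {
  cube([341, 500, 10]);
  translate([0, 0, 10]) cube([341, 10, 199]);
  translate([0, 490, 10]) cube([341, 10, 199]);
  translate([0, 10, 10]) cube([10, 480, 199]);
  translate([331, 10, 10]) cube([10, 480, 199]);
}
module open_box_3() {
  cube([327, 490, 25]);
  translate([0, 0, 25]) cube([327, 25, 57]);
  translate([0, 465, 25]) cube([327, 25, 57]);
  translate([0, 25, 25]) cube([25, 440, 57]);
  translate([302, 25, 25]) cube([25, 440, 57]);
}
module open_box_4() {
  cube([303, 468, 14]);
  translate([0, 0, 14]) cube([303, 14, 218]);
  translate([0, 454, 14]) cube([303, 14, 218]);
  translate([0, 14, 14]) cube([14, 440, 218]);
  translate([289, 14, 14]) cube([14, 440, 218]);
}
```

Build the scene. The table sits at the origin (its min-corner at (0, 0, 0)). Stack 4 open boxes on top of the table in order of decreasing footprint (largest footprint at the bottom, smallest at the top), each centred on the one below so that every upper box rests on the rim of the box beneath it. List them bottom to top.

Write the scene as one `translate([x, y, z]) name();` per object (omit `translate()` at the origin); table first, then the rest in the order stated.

table();
translate([123, 171, 692]) open_box();
translate([133, 172, 1047]) open_box_2();
translate([140, 177, 1256]) open_box_3();
translate([152, 188, 1338]) open_box_4();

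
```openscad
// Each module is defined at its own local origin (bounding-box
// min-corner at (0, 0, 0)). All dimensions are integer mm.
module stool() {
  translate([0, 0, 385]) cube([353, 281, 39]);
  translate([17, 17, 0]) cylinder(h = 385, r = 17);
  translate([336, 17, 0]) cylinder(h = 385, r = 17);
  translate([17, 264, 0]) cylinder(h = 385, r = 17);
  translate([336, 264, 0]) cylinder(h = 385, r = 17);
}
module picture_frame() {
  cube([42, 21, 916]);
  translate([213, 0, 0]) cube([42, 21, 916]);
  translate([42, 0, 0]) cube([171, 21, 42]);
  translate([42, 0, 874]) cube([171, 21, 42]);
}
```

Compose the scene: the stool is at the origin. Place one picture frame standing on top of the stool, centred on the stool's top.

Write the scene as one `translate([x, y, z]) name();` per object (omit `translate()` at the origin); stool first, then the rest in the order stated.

stool();
translate([49, 130, 424]) picture_frame();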